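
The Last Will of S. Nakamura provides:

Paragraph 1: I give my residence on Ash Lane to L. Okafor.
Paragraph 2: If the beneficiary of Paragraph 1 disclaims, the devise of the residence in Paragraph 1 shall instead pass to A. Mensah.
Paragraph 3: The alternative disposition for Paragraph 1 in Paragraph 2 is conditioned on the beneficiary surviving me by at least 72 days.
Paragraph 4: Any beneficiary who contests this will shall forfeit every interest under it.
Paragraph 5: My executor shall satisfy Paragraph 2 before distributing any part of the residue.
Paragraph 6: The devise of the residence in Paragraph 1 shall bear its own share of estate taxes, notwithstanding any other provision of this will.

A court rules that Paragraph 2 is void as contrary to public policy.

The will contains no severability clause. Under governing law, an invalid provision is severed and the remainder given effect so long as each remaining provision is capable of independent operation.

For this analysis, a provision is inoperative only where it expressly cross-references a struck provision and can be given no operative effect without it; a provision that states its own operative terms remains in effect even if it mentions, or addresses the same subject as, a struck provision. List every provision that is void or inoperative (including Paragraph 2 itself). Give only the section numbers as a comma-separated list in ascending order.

Paragraph 2 is struck. The only function of Paragraph 3 is the survivorship condition on Paragraph 2, so it cannot stand once Paragraph 2 is removed. Paragraph 5 merely fixes the priority direction for Paragraph 2; with Paragraph 2 gone it has nothing to operate on and falls away. With no severability clause, the stated default rule severs what cannot stand and enforces each remaining provision that can operate on its own. The provisions still in force are Paragraph 1, Paragraph 4, and Paragraph 6.

2, 3, 5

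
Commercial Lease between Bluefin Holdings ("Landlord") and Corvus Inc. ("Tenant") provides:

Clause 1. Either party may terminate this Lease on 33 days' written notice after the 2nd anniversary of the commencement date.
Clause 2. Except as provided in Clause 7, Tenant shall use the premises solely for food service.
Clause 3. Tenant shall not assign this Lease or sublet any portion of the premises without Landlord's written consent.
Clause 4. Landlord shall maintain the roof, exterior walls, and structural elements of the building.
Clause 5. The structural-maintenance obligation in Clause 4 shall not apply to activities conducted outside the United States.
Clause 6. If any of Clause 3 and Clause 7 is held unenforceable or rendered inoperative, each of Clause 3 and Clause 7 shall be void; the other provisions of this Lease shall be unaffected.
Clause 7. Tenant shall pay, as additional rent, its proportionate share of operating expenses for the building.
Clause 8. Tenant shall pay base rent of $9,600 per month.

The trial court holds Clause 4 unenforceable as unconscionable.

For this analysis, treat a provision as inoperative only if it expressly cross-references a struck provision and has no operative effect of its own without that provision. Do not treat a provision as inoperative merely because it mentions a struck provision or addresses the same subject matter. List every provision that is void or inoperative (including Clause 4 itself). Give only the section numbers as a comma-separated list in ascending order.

4, 5

Clause 4 is struck. The whole of Clause 5 is the carve-out from the structural-maintenance obligation, defined by reference to Clause 4, so Clause 5 cannot stand once Clause 4 is removed. Clause 6 ties Clause 3 and Clause 7 together, but none of those is affected here; the remaining provisions continue in force under Clause 6. That leaves Clause 1, Clause 2, Clause 3, Clause 6, Clause 7, and Clause 8 in effect.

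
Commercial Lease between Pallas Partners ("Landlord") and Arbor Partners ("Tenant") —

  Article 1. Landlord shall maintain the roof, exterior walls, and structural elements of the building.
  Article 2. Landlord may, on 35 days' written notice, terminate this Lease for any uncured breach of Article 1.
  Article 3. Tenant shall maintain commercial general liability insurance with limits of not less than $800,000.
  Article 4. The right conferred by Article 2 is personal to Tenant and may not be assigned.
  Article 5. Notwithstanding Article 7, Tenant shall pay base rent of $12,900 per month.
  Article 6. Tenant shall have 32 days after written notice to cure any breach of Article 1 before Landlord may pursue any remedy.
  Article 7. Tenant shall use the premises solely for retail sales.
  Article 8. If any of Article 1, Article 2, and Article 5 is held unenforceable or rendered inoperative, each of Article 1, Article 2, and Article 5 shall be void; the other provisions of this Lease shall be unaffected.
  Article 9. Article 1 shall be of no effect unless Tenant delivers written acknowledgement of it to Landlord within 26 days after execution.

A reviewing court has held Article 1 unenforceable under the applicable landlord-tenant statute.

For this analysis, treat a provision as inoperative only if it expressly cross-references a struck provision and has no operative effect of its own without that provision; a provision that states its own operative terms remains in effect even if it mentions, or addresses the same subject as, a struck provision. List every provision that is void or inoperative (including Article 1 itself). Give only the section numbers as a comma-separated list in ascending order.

1, 2, 4, 5, 6, 9

Article 1 is struck. Article 2 has no operative effect of its own apart from Article 1 and is therefore inoperative. The only function of Article 6 is the cure period for breach of Article 1, so it cannot stand once Article 1 is removed. Article 9 has no operative effect of its own apart from Article 1 and is therefore inoperative. Article 4 merely fixes the non-assignment of Article 2; with Article 2 gone it has nothing to operate on and falls away. Article 8 declares Article 1, Article 2, and Article 5 mutually dependent; since one of them has fallen, all of them are of no effect. That brings down Article 5 as well. The remainder continues in force under Article 8. The provisions still in force are Article 3, Article 7, and Article 8.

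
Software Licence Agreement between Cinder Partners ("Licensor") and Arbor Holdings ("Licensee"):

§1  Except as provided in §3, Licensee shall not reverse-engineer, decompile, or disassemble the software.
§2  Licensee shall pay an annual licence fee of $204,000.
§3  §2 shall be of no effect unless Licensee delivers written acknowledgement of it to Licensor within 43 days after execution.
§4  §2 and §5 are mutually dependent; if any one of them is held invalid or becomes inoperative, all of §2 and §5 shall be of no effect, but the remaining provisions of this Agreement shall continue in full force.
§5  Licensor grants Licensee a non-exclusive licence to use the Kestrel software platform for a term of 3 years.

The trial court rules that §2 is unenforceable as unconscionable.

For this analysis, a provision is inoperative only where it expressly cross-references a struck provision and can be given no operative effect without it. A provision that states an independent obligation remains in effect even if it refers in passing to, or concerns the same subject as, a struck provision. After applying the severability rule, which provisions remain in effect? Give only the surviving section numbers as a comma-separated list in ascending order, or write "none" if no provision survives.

§2 is struck. §3 has no operative effect of its own apart from §2 and is therefore inoperative. §1 mentions §3 but its own obligation stands independently of §3, so §1 is not affected. §4 declares §2 and §5 mutually dependent; since one of them has fallen, all of them are of no effect. That brings down §5 as well. The remainder continues in force under §4. The provisions still in force are §1 and §4.

1, 4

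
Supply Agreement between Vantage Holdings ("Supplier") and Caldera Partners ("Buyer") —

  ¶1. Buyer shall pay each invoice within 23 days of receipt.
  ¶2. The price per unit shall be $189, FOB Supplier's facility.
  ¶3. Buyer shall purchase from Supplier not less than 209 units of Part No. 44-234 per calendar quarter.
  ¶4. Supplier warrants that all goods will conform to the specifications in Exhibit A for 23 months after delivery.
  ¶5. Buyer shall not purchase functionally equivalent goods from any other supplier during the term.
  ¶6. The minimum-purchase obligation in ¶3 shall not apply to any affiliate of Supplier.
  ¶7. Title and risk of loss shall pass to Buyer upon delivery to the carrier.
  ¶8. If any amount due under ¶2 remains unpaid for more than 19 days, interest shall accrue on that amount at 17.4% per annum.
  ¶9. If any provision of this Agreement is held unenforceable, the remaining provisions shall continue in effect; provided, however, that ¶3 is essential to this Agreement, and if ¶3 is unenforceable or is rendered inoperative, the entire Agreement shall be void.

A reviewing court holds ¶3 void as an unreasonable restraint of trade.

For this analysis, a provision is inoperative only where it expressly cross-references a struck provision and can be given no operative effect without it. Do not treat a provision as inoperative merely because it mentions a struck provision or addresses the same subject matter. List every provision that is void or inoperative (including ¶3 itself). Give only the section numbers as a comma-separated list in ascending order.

¶3 is struck. ¶6 has no operative effect of its own apart from ¶3 and is therefore inoperative. ¶9 makes ¶3 an essential term, and ¶3 is the provision held invalid; under ¶9, the entire Agreement is therefore void. No provision of the Agreement survives.

1, 2, 3, 4, 5, 6, 7, 8, 9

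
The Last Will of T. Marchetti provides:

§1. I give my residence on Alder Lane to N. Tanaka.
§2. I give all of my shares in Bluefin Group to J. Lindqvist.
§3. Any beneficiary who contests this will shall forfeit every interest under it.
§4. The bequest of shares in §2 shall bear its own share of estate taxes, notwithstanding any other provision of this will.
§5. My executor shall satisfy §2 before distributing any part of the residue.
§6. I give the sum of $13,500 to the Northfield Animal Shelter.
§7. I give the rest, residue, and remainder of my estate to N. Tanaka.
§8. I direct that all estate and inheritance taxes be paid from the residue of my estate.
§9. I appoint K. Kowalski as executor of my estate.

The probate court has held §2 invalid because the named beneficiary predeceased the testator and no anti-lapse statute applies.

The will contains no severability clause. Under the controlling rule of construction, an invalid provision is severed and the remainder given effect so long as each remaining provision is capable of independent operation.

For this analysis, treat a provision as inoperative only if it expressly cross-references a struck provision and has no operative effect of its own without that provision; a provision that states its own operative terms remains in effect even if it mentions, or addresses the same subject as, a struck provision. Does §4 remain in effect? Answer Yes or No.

§2 is struck. The only function of §4 is the tax charge on §2, so it cannot stand once §2 is removed. The only function of §5 is the priority direction for §2, so it cannot stand once §2 is removed. With no severability clause, the stated default rule severs what cannot stand and enforces each remaining provision that can operate on its own. That leaves §1, §3, §6, §7, §8, and §9 in effect. §4 is among the inoperative provisions, so the answer is no.

No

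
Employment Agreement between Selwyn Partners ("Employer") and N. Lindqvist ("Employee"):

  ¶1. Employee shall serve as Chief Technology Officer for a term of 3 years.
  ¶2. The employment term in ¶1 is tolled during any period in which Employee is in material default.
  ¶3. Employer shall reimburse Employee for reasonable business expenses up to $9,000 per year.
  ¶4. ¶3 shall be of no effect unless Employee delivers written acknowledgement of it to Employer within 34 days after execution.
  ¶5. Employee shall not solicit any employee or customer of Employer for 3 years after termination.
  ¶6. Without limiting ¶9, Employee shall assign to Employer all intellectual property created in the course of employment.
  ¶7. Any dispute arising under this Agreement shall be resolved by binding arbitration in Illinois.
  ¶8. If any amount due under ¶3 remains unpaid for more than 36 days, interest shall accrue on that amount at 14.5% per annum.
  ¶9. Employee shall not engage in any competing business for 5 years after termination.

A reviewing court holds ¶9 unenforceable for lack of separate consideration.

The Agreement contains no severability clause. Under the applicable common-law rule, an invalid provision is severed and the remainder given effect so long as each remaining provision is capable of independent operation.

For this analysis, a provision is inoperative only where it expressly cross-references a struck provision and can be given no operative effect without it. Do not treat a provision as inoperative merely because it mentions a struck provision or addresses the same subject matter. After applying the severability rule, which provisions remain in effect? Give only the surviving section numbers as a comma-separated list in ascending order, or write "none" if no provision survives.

1, 2, 3, 4, 5, 6, 7, 8

¶9 is struck. Although ¶6 refers to ¶9, its operative terms do not depend on ¶9, so it remains in effect. No other provision's operative terms depend on ¶9. Under the stated default rule, only provisions that cannot operate independently fall away; the rest are enforced. ¶1, ¶2, ¶3, ¶4, ¶5, ¶6, ¶7, and ¶8 remain in effect.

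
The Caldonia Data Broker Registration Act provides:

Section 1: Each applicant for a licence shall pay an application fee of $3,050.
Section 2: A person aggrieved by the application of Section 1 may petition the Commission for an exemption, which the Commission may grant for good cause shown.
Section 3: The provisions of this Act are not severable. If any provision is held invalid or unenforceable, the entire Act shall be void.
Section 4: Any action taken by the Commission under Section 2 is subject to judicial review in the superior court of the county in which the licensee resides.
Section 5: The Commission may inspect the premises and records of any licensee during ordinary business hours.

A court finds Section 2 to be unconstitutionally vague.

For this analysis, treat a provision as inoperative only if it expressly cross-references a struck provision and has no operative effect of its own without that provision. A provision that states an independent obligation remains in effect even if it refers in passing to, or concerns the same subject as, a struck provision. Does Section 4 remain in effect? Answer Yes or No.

No

Section 2 is struck. The only function of Section 4 is the judicial-review right for Section 2, so it cannot stand once Section 2 is removed. Section 3 provides that the Act is not severable, so the invalidity of any one provision voids the entire Act. No provision of the Act survives. Section 4 is among the inoperative provisions, so the answer is no.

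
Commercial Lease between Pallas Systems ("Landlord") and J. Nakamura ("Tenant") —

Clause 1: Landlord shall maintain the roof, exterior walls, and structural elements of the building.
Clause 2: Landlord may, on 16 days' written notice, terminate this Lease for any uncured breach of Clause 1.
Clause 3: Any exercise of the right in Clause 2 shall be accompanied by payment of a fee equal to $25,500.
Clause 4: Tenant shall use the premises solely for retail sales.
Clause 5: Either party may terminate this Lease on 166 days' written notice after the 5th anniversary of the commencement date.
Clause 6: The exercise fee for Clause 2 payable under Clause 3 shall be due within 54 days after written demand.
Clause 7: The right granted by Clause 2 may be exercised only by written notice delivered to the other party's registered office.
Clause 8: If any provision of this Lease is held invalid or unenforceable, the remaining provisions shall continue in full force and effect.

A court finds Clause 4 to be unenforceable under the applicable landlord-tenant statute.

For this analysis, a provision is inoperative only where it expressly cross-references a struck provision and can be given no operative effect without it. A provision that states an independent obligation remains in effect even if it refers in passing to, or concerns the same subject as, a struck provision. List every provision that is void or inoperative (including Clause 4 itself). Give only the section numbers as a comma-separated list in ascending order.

4

Clause 4 is struck. No other provision's operative terms depend on Clause 4. Under the severability clause in Clause 8, the remaining provisions continue in force. That leaves Clause 1, Clause 2, Clause 3, Clause 5, Clause 6, Clause 7, and Clause 8 in effect.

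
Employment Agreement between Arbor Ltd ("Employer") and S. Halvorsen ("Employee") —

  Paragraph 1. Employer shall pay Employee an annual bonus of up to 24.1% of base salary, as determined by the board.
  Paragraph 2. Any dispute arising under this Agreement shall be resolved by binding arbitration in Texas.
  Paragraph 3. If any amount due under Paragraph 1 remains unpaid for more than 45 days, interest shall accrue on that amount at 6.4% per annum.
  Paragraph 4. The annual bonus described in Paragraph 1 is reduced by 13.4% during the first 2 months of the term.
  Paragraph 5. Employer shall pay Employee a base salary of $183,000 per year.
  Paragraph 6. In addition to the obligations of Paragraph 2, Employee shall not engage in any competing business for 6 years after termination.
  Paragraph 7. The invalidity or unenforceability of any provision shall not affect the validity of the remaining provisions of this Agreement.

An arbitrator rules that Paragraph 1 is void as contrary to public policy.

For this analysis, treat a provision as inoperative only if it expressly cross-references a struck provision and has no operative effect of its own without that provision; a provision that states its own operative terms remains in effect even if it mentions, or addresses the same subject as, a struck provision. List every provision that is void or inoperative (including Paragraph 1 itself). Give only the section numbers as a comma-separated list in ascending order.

Paragraph 1 is struck. Paragraph 3 operates only by reference to Paragraph 1, so it falls with Paragraph 1. Paragraph 4 has no operative effect of its own apart from Paragraph 1 and is therefore inoperative. Under the severability clause in Paragraph 7, the remaining provisions continue in force. Paragraph 2, Paragraph 5, Paragraph 6, and Paragraph 7 remain in effect.

1, 3, 4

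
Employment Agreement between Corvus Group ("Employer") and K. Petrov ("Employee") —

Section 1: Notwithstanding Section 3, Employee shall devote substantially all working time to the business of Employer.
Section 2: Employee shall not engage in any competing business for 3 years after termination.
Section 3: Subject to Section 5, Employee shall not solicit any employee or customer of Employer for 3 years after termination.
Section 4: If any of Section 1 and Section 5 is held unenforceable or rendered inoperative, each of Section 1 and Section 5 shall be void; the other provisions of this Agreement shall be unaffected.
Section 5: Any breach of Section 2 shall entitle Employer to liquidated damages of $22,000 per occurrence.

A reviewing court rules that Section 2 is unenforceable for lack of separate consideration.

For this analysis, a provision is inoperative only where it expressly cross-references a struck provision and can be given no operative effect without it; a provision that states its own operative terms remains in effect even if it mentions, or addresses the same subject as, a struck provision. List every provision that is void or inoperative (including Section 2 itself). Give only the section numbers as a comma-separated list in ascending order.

1, 2, 5

Section 2 is struck. Section 5 operates only by reference to Section 2, so it falls with Section 2. Section 3 mentions Section 5 but its own obligation stands independently of Section 5, so Section 3 is not affected. Section 4 declares Section 1 and Section 5 mutually dependent; since one of them has fallen, all of them are of no effect. That brings down Section 1 as well. The remainder continues in force under Section 4. The provisions still in force are Section 3 and Section 4.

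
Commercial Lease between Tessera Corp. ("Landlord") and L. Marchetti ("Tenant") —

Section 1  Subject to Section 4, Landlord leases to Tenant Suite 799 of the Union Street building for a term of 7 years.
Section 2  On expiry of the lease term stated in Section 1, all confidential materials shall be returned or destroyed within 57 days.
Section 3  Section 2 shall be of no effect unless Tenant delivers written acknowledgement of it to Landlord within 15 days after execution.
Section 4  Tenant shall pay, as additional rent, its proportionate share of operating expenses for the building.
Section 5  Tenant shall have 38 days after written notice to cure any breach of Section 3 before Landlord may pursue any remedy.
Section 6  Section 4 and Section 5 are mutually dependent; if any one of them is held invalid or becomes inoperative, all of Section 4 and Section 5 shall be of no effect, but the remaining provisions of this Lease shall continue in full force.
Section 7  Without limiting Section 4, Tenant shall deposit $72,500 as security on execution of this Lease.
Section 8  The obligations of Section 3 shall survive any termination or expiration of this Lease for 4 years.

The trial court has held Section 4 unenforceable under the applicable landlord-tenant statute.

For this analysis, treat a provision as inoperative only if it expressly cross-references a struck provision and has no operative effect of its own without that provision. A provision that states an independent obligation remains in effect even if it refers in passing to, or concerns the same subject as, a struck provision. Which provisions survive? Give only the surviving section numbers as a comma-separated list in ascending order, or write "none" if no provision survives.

1, 2, 3, 6, 7, 8

Section 4 is struck. Although Section 7 refers to Section 4, its operative terms do not depend on Section 4, so it remains in effect. Although Section 1 refers to Section 4, its operative terms do not depend on Section 4, so it remains in effect. No other provision's operative terms depend on Section 4. Section 6 declares Section 4 and Section 5 mutually dependent; since one of them has fallen, all of them are of no effect. That brings down Section 5 as well. The remainder continues in force under Section 6. Section 1, Section 2, Section 3, Section 6, Section 7, and Section 8 remain in effect.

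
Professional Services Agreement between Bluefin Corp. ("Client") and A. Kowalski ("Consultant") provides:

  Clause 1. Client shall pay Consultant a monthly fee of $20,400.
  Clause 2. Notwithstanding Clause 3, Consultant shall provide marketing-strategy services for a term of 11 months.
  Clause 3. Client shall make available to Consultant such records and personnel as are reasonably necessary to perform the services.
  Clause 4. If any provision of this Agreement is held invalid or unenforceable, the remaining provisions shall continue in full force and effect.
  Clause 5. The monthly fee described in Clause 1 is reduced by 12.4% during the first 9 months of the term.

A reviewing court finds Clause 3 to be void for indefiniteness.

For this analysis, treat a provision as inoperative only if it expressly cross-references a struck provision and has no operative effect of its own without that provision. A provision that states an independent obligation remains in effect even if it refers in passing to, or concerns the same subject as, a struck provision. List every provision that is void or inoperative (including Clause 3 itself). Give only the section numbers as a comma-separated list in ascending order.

3

Clause 3 is struck. Clause 2 mentions Clause 3 but its own obligation stands independently of Clause 3, so Clause 2 is not affected. Nothing else in the Agreement is defined by reference to Clause 3. Clause 4 is a severability clause and preserves every provision that can still be given independent effect. That leaves Clause 1, Clause 2, Clause 4, and Clause 5 in effect.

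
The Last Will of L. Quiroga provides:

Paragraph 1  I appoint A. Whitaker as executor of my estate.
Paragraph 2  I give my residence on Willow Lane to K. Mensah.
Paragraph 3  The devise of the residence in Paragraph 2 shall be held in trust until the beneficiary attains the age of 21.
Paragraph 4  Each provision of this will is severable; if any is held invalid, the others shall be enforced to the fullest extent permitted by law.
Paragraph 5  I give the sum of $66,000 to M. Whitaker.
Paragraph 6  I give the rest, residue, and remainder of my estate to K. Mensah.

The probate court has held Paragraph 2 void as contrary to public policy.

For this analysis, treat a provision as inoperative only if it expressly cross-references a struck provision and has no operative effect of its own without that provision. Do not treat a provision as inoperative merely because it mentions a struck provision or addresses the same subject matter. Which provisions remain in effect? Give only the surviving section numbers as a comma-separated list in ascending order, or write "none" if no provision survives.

1, 4, 5, 6

Paragraph 2 is struck. Paragraph 3 operates only by reference to Paragraph 2, so it falls with Paragraph 2. Under the severability clause in Paragraph 4, the remaining provisions continue in force. That leaves Paragraph 1, Paragraph 4, Paragraph 5, and Paragraph 6 in effect.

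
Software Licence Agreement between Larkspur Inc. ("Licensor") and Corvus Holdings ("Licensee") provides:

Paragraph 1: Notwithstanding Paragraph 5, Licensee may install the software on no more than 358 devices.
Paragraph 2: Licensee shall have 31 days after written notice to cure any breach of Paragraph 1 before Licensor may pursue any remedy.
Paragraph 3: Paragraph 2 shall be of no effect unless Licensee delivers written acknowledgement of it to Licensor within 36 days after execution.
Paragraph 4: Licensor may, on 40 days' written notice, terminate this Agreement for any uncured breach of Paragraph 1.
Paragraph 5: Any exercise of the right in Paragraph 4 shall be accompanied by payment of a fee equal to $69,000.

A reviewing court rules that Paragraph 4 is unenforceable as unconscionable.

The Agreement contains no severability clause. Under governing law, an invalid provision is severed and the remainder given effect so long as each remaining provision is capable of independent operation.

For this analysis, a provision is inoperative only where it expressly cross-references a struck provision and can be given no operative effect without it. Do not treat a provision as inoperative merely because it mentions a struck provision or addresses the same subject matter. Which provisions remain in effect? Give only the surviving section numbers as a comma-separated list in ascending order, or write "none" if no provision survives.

Paragraph 4 is struck. The only function of Paragraph 5 is the exercise fee for Paragraph 4, so it cannot stand once Paragraph 4 is removed. Although Paragraph 1 refers to Paragraph 5, its operative terms do not depend on Paragraph 5, so it remains in effect. With no severability clause, the stated default rule severs what cannot stand and enforces each remaining provision that can operate on its own. Paragraph 1, Paragraph 2, and Paragraph 3 remain in effect.

1, 2, 3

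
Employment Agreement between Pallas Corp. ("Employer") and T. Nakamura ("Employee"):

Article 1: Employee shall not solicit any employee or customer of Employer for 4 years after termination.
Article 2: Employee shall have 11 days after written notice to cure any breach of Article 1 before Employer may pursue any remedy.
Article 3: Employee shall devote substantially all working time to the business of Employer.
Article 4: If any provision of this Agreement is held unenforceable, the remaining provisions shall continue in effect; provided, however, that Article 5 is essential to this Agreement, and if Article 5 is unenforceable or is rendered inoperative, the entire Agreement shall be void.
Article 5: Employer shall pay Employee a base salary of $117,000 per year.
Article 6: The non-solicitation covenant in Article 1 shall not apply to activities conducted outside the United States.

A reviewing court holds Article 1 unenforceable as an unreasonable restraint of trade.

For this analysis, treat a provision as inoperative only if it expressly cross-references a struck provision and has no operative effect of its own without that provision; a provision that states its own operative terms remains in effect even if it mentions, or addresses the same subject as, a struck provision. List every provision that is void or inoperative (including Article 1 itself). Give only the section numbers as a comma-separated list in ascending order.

1, 2, 6

Article 1 is struck. Article 2 operates only by reference to Article 1, so it falls with Article 1. Article 6 has no operative effect of its own apart from Article 1 and is therefore inoperative. Article 4 makes Article 5 an essential term, but Article 5 is unaffected, so the severability proviso in Article 4 preserves the remaining provisions. The provisions still in force are Article 3, Article 4, and Article 5.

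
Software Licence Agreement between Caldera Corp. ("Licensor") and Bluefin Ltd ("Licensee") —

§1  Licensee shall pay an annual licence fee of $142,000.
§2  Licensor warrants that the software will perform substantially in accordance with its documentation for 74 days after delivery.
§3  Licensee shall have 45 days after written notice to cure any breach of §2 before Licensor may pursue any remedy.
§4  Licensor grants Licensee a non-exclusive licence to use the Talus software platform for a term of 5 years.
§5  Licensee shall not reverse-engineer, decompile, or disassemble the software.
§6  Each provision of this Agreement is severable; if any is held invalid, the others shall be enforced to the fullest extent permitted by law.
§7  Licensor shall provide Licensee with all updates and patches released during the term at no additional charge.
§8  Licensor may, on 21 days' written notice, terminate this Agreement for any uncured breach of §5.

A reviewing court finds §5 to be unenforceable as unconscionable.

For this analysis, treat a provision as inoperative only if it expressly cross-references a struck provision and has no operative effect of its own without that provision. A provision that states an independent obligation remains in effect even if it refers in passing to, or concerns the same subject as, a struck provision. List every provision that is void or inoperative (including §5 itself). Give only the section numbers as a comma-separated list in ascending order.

§5 is struck. §8 has no operative effect of its own apart from §5 and is therefore inoperative. §6 is a severability clause and preserves every provision that can still be given independent effect. §1, §2, §3, §4, §6, and §7 remain in effect.

5, 8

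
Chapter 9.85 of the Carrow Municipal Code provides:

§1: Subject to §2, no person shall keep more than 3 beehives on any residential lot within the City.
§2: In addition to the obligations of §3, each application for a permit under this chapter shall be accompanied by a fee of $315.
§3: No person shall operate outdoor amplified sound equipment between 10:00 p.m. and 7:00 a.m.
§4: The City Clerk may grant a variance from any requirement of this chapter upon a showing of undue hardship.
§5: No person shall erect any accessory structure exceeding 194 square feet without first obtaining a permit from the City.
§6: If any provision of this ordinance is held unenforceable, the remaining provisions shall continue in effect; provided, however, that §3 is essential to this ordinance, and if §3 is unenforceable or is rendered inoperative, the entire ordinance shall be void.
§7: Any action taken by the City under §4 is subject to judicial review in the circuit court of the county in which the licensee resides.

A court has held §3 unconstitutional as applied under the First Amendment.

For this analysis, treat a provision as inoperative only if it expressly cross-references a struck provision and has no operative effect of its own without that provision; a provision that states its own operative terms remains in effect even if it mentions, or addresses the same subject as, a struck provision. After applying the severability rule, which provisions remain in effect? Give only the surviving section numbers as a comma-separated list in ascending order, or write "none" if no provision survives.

§3 is struck. Nothing else in the ordinance is defined by reference to §3. §6 makes §3 an essential term, and §3 is the provision held invalid; under §6, the entire ordinance is therefore void. No provision of the ordinance survives.

none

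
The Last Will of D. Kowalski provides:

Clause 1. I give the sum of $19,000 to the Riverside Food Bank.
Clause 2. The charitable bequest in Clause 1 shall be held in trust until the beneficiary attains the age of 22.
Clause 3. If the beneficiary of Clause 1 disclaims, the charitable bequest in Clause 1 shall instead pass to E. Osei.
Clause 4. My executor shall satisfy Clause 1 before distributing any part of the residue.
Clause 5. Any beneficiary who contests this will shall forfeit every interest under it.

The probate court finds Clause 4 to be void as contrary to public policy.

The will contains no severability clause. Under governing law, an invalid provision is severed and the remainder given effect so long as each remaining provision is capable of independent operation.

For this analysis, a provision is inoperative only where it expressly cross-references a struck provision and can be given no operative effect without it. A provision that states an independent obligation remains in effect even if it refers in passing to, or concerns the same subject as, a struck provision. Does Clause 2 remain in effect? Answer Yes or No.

Yes

Clause 4 is struck. Nothing else in the will is defined by reference to Clause 4. Under the stated default rule, only provisions that cannot operate independently fall away; the rest are enforced. That leaves Clause 1, Clause 2, Clause 3, and Clause 5 in effect. Clause 2 is among the surviving provisions, so the answer is yes.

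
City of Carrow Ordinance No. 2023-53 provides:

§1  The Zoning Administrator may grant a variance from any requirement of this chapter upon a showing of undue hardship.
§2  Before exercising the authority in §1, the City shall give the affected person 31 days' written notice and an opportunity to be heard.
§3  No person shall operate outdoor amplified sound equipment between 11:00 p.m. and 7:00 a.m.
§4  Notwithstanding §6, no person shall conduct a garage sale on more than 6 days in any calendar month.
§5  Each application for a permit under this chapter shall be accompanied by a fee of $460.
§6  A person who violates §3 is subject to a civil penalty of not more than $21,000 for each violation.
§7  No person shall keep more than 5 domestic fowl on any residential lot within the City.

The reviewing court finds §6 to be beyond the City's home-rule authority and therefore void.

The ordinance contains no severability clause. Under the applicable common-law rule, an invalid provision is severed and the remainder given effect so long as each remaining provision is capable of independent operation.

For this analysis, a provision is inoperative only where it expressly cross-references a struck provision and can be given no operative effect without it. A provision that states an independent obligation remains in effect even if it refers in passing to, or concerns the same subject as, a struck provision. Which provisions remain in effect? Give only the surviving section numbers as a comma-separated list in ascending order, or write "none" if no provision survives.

1, 2, 3, 4, 5, 7

§6 is struck. Although §4 refers to §6, its operative terms do not depend on §6, so it remains in effect. No other provision's operative terms depend on §6. With no severability clause, the stated default rule severs what cannot stand and enforces each remaining provision that can operate on its own. §1, §2, §3, §4, §5, and §7 remain in effect.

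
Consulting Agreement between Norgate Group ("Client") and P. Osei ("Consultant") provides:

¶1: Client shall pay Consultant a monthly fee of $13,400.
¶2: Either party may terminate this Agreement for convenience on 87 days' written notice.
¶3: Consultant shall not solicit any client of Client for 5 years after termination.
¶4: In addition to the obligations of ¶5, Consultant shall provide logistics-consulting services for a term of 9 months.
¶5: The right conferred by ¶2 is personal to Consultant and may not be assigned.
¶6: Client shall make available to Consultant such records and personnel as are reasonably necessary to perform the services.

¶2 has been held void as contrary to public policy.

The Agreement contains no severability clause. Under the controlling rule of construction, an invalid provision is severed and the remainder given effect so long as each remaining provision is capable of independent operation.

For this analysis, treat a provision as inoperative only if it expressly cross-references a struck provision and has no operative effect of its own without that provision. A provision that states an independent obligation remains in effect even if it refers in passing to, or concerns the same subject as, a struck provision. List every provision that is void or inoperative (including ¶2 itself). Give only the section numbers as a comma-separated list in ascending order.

2, 5

¶2 is struck. ¶5 merely fixes the non-assignment of ¶2; with ¶2 gone it has nothing to operate on and falls away. ¶4 mentions ¶5 but its own obligation stands independently of ¶5, so ¶4 is not affected. With no severability clause, the stated default rule severs what cannot stand and enforces each remaining provision that can operate on its own. ¶1, ¶3, ¶4, and ¶6 remain in effect.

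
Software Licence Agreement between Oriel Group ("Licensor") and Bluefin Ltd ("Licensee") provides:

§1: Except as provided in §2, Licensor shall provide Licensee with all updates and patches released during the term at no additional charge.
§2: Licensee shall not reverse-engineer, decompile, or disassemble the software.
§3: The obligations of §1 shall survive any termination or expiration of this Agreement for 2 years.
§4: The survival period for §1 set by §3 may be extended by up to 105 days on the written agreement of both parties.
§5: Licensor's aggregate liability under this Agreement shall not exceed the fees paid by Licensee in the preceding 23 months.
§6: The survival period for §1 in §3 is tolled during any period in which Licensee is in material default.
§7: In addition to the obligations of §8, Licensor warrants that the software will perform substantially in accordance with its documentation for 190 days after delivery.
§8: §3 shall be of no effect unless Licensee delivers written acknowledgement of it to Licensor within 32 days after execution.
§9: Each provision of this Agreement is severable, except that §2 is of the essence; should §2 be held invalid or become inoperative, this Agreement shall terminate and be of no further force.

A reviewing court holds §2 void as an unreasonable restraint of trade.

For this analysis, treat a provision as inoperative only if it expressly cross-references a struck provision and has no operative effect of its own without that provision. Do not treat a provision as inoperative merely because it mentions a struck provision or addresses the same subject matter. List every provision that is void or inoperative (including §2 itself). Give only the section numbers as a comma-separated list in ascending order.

1, 2, 3, 4, 5, 6, 7, 8, 9

§2 is struck. No other provision's operative terms depend on §2. §9 makes §2 an essential term, and §2 is the provision held invalid; under §9, the entire Agreement is therefore void. No provision of the Agreement survives.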